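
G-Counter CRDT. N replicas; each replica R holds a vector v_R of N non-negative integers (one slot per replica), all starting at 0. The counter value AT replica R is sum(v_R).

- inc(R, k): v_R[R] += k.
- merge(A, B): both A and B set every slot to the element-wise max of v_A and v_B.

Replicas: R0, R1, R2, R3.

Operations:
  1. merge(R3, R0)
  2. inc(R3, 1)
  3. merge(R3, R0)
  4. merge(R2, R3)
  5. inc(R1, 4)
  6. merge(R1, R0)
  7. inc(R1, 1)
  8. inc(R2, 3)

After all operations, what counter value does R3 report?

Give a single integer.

Op 1: merge R3<->R0 -> R3=(0,0,0,0) R0=(0,0,0,0)
Op 2: inc R3 by 1 -> R3=(0,0,0,1) value=1
Op 3: merge R3<->R0 -> R3=(0,0,0,1) R0=(0,0,0,1)
Op 4: merge R2<->R3 -> R2=(0,0,0,1) R3=(0,0,0,1)
Op 5: inc R1 by 4 -> R1=(0,4,0,0) value=4
Op 6: merge R1<->R0 -> R1=(0,4,0,1) R0=(0,4,0,1)
Op 7: inc R1 by 1 -> R1=(0,5,0,1) value=6
Op 8: inc R2 by 3 -> R2=(0,0,3,1) value=4

Answer: 1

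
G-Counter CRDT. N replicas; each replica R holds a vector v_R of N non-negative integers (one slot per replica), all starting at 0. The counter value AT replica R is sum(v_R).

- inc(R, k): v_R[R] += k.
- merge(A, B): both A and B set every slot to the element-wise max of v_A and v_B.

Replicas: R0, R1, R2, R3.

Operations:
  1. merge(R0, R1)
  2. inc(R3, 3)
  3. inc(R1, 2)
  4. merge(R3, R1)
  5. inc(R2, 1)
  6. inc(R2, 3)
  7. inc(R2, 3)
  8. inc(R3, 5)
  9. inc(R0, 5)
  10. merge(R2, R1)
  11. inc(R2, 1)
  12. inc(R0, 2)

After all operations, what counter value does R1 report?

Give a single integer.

Op 1: merge R0<->R1 -> R0=(0,0,0,0) R1=(0,0,0,0)
Op 2: inc R3 by 3 -> R3=(0,0,0,3) value=3
Op 3: inc R1 by 2 -> R1=(0,2,0,0) value=2
Op 4: merge R3<->R1 -> R3=(0,2,0,3) R1=(0,2,0,3)
Op 5: inc R2 by 1 -> R2=(0,0,1,0) value=1
Op 6: inc R2 by 3 -> R2=(0,0,4,0) value=4
Op 7: inc R2 by 3 -> R2=(0,0,7,0) value=7
Op 8: inc R3 by 5 -> R3=(0,2,0,8) value=10
Op 9: inc R0 by 5 -> R0=(5,0,0,0) value=5
Op 10: merge R2<->R1 -> R2=(0,2,7,3) R1=(0,2,7,3)
Op 11: inc R2 by 1 -> R2=(0,2,8,3) value=13
Op 12: inc R0 by 2 -> R0=(7,0,0,0) value=7

Answer: 12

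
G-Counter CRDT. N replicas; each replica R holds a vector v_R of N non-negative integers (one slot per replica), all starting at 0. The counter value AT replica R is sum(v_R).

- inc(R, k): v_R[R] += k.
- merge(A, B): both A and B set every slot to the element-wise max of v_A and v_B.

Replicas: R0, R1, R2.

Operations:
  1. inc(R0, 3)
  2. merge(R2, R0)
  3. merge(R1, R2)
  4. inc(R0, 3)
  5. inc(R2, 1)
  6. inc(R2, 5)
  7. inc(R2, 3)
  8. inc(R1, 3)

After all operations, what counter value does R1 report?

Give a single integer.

Answer: 6

Derivation:
Op 1: inc R0 by 3 -> R0=(3,0,0) value=3
Op 2: merge R2<->R0 -> R2=(3,0,0) R0=(3,0,0)
Op 3: merge R1<->R2 -> R1=(3,0,0) R2=(3,0,0)
Op 4: inc R0 by 3 -> R0=(6,0,0) value=6
Op 5: inc R2 by 1 -> R2=(3,0,1) value=4
Op 6: inc R2 by 5 -> R2=(3,0,6) value=9
Op 7: inc R2 by 3 -> R2=(3,0,9) value=12
Op 8: inc R1 by 3 -> R1=(3,3,0) value=6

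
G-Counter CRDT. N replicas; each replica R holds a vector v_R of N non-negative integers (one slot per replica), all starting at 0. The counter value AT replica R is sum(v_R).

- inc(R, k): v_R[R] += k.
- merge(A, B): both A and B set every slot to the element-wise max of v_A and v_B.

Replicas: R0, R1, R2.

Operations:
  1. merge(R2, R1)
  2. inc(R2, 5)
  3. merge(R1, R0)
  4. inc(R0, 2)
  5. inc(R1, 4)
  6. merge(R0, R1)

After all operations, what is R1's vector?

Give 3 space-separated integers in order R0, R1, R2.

Answer: 2 4 0

Derivation:
Op 1: merge R2<->R1 -> R2=(0,0,0) R1=(0,0,0)
Op 2: inc R2 by 5 -> R2=(0,0,5) value=5
Op 3: merge R1<->R0 -> R1=(0,0,0) R0=(0,0,0)
Op 4: inc R0 by 2 -> R0=(2,0,0) value=2
Op 5: inc R1 by 4 -> R1=(0,4,0) value=4
Op 6: merge R0<->R1 -> R0=(2,4,0) R1=(2,4,0)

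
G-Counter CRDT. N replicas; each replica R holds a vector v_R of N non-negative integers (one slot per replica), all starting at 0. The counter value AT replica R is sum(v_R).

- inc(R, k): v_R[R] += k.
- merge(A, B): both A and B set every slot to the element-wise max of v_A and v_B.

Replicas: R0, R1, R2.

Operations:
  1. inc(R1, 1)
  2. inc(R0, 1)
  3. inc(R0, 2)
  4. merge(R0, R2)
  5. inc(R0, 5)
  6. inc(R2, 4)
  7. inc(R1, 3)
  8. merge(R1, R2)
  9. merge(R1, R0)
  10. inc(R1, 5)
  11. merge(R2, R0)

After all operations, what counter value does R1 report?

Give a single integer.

Op 1: inc R1 by 1 -> R1=(0,1,0) value=1
Op 2: inc R0 by 1 -> R0=(1,0,0) value=1
Op 3: inc R0 by 2 -> R0=(3,0,0) value=3
Op 4: merge R0<->R2 -> R0=(3,0,0) R2=(3,0,0)
Op 5: inc R0 by 5 -> R0=(8,0,0) value=8
Op 6: inc R2 by 4 -> R2=(3,0,4) value=7
Op 7: inc R1 by 3 -> R1=(0,4,0) value=4
Op 8: merge R1<->R2 -> R1=(3,4,4) R2=(3,4,4)
Op 9: merge R1<->R0 -> R1=(8,4,4) R0=(8,4,4)
Op 10: inc R1 by 5 -> R1=(8,9,4) value=21
Op 11: merge R2<->R0 -> R2=(8,4,4) R0=(8,4,4)

Answer: 21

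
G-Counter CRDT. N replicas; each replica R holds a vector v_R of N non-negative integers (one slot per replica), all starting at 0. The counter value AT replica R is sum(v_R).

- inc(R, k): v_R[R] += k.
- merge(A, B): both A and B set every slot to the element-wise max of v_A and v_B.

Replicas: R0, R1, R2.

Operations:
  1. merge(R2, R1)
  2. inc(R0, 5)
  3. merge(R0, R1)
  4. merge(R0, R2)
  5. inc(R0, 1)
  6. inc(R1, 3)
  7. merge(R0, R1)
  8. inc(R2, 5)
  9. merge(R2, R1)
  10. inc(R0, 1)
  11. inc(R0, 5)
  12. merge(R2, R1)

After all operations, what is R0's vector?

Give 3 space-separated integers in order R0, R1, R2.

Op 1: merge R2<->R1 -> R2=(0,0,0) R1=(0,0,0)
Op 2: inc R0 by 5 -> R0=(5,0,0) value=5
Op 3: merge R0<->R1 -> R0=(5,0,0) R1=(5,0,0)
Op 4: merge R0<->R2 -> R0=(5,0,0) R2=(5,0,0)
Op 5: inc R0 by 1 -> R0=(6,0,0) value=6
Op 6: inc R1 by 3 -> R1=(5,3,0) value=8
Op 7: merge R0<->R1 -> R0=(6,3,0) R1=(6,3,0)
Op 8: inc R2 by 5 -> R2=(5,0,5) value=10
Op 9: merge R2<->R1 -> R2=(6,3,5) R1=(6,3,5)
Op 10: inc R0 by 1 -> R0=(7,3,0) value=10
Op 11: inc R0 by 5 -> R0=(12,3,0) value=15
Op 12: merge R2<->R1 -> R2=(6,3,5) R1=(6,3,5)

Answer: 12 3 0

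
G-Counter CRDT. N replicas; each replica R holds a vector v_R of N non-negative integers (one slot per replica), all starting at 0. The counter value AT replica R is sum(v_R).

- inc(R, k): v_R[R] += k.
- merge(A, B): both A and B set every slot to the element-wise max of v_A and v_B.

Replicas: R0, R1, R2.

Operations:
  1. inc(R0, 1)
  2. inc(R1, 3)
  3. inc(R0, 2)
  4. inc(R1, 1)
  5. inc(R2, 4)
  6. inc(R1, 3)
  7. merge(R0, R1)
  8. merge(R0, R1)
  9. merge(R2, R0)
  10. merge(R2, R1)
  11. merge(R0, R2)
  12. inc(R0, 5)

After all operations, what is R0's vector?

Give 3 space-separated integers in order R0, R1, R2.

Answer: 8 7 4

Derivation:
Op 1: inc R0 by 1 -> R0=(1,0,0) value=1
Op 2: inc R1 by 3 -> R1=(0,3,0) value=3
Op 3: inc R0 by 2 -> R0=(3,0,0) value=3
Op 4: inc R1 by 1 -> R1=(0,4,0) value=4
Op 5: inc R2 by 4 -> R2=(0,0,4) value=4
Op 6: inc R1 by 3 -> R1=(0,7,0) value=7
Op 7: merge R0<->R1 -> R0=(3,7,0) R1=(3,7,0)
Op 8: merge R0<->R1 -> R0=(3,7,0) R1=(3,7,0)
Op 9: merge R2<->R0 -> R2=(3,7,4) R0=(3,7,4)
Op 10: merge R2<->R1 -> R2=(3,7,4) R1=(3,7,4)
Op 11: merge R0<->R2 -> R0=(3,7,4) R2=(3,7,4)
Op 12: inc R0 by 5 -> R0=(8,7,4) value=19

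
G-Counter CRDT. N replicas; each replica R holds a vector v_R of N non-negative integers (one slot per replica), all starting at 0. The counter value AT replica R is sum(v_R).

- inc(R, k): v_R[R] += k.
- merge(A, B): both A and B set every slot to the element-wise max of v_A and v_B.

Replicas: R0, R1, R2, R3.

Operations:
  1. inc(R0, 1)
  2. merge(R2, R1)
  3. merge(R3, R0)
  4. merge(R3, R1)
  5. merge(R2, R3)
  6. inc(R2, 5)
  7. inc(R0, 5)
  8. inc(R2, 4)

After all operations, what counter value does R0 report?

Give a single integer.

Answer: 6

Derivation:
Op 1: inc R0 by 1 -> R0=(1,0,0,0) value=1
Op 2: merge R2<->R1 -> R2=(0,0,0,0) R1=(0,0,0,0)
Op 3: merge R3<->R0 -> R3=(1,0,0,0) R0=(1,0,0,0)
Op 4: merge R3<->R1 -> R3=(1,0,0,0) R1=(1,0,0,0)
Op 5: merge R2<->R3 -> R2=(1,0,0,0) R3=(1,0,0,0)
Op 6: inc R2 by 5 -> R2=(1,0,5,0) value=6
Op 7: inc R0 by 5 -> R0=(6,0,0,0) value=6
Op 8: inc R2 by 4 -> R2=(1,0,9,0) value=10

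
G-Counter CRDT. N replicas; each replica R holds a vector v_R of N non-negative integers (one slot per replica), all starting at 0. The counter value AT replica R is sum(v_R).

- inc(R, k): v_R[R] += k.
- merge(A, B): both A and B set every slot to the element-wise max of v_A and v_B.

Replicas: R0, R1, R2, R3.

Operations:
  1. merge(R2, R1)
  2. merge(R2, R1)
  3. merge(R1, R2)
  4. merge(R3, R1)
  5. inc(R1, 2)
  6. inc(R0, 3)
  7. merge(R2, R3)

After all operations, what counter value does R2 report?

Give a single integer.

Answer: 0

Derivation:
Op 1: merge R2<->R1 -> R2=(0,0,0,0) R1=(0,0,0,0)
Op 2: merge R2<->R1 -> R2=(0,0,0,0) R1=(0,0,0,0)
Op 3: merge R1<->R2 -> R1=(0,0,0,0) R2=(0,0,0,0)
Op 4: merge R3<->R1 -> R3=(0,0,0,0) R1=(0,0,0,0)
Op 5: inc R1 by 2 -> R1=(0,2,0,0) value=2
Op 6: inc R0 by 3 -> R0=(3,0,0,0) value=3
Op 7: merge R2<->R3 -> R2=(0,0,0,0) R3=(0,0,0,0)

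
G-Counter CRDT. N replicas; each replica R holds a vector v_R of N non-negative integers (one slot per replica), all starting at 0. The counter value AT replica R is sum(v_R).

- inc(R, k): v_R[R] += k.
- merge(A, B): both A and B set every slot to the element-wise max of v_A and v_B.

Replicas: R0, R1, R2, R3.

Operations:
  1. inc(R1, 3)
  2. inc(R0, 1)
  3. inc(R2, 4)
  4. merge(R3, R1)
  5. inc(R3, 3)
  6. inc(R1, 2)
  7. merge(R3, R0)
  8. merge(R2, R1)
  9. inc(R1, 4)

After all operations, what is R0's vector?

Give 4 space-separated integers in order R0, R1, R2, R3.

Answer: 1 3 0 3

Derivation:
Op 1: inc R1 by 3 -> R1=(0,3,0,0) value=3
Op 2: inc R0 by 1 -> R0=(1,0,0,0) value=1
Op 3: inc R2 by 4 -> R2=(0,0,4,0) value=4
Op 4: merge R3<->R1 -> R3=(0,3,0,0) R1=(0,3,0,0)
Op 5: inc R3 by 3 -> R3=(0,3,0,3) value=6
Op 6: inc R1 by 2 -> R1=(0,5,0,0) value=5
Op 7: merge R3<->R0 -> R3=(1,3,0,3) R0=(1,3,0,3)
Op 8: merge R2<->R1 -> R2=(0,5,4,0) R1=(0,5,4,0)
Op 9: inc R1 by 4 -> R1=(0,9,4,0) value=13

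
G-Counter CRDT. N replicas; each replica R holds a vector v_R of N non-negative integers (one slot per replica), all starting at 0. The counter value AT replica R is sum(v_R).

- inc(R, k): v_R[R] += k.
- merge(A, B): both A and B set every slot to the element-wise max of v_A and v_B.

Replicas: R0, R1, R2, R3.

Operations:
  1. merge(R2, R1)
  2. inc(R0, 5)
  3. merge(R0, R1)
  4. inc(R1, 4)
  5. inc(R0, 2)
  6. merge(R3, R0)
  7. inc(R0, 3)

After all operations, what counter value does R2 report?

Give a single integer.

Answer: 0

Derivation:
Op 1: merge R2<->R1 -> R2=(0,0,0,0) R1=(0,0,0,0)
Op 2: inc R0 by 5 -> R0=(5,0,0,0) value=5
Op 3: merge R0<->R1 -> R0=(5,0,0,0) R1=(5,0,0,0)
Op 4: inc R1 by 4 -> R1=(5,4,0,0) value=9
Op 5: inc R0 by 2 -> R0=(7,0,0,0) value=7
Op 6: merge R3<->R0 -> R3=(7,0,0,0) R0=(7,0,0,0)
Op 7: inc R0 by 3 -> R0=(10,0,0,0) value=10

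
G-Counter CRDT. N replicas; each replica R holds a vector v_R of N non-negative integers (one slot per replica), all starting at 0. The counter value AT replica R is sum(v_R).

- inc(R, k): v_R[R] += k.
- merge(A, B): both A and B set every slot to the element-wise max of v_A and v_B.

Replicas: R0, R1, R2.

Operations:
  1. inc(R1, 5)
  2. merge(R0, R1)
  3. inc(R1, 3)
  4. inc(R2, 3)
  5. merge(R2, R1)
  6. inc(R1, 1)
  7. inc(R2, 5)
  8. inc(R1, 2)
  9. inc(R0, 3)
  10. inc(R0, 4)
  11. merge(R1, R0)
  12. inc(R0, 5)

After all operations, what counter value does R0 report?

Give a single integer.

Op 1: inc R1 by 5 -> R1=(0,5,0) value=5
Op 2: merge R0<->R1 -> R0=(0,5,0) R1=(0,5,0)
Op 3: inc R1 by 3 -> R1=(0,8,0) value=8
Op 4: inc R2 by 3 -> R2=(0,0,3) value=3
Op 5: merge R2<->R1 -> R2=(0,8,3) R1=(0,8,3)
Op 6: inc R1 by 1 -> R1=(0,9,3) value=12
Op 7: inc R2 by 5 -> R2=(0,8,8) value=16
Op 8: inc R1 by 2 -> R1=(0,11,3) value=14
Op 9: inc R0 by 3 -> R0=(3,5,0) value=8
Op 10: inc R0 by 4 -> R0=(7,5,0) value=12
Op 11: merge R1<->R0 -> R1=(7,11,3) R0=(7,11,3)
Op 12: inc R0 by 5 -> R0=(12,11,3) value=26

Answer: 26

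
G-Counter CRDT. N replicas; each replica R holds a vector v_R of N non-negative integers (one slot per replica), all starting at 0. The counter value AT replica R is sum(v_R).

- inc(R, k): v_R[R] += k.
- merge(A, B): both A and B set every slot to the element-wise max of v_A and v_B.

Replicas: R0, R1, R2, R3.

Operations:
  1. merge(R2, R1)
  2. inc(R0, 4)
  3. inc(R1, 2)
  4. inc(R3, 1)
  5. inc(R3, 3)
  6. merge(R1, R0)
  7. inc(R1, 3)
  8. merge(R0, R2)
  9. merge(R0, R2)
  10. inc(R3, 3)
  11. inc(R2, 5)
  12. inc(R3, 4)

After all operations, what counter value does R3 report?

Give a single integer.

Answer: 11

Derivation:
Op 1: merge R2<->R1 -> R2=(0,0,0,0) R1=(0,0,0,0)
Op 2: inc R0 by 4 -> R0=(4,0,0,0) value=4
Op 3: inc R1 by 2 -> R1=(0,2,0,0) value=2
Op 4: inc R3 by 1 -> R3=(0,0,0,1) value=1
Op 5: inc R3 by 3 -> R3=(0,0,0,4) value=4
Op 6: merge R1<->R0 -> R1=(4,2,0,0) R0=(4,2,0,0)
Op 7: inc R1 by 3 -> R1=(4,5,0,0) value=9
Op 8: merge R0<->R2 -> R0=(4,2,0,0) R2=(4,2,0,0)
Op 9: merge R0<->R2 -> R0=(4,2,0,0) R2=(4,2,0,0)
Op 10: inc R3 by 3 -> R3=(0,0,0,7) value=7
Op 11: inc R2 by 5 -> R2=(4,2,5,0) value=11
Op 12: inc R3 by 4 -> R3=(0,0,0,11) value=11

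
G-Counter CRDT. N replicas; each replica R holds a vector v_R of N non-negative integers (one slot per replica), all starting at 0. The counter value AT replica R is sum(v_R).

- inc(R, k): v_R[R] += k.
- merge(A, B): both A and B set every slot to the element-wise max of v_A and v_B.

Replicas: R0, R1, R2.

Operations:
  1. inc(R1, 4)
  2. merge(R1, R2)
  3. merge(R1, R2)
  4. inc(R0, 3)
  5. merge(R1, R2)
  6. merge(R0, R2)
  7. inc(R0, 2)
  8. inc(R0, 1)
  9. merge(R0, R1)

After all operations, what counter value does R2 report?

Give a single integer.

Op 1: inc R1 by 4 -> R1=(0,4,0) value=4
Op 2: merge R1<->R2 -> R1=(0,4,0) R2=(0,4,0)
Op 3: merge R1<->R2 -> R1=(0,4,0) R2=(0,4,0)
Op 4: inc R0 by 3 -> R0=(3,0,0) value=3
Op 5: merge R1<->R2 -> R1=(0,4,0) R2=(0,4,0)
Op 6: merge R0<->R2 -> R0=(3,4,0) R2=(3,4,0)
Op 7: inc R0 by 2 -> R0=(5,4,0) value=9
Op 8: inc R0 by 1 -> R0=(6,4,0) value=10
Op 9: merge R0<->R1 -> R0=(6,4,0) R1=(6,4,0)

Answer: 7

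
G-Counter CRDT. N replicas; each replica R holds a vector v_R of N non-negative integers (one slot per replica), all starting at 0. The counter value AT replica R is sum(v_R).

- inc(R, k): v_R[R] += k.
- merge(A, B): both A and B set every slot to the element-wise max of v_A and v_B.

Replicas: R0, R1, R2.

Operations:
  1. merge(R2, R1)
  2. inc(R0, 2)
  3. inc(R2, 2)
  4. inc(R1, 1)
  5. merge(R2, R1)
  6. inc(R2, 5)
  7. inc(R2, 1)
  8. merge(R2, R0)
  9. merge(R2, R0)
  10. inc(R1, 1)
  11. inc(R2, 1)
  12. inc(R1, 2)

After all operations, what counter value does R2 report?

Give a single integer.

Op 1: merge R2<->R1 -> R2=(0,0,0) R1=(0,0,0)
Op 2: inc R0 by 2 -> R0=(2,0,0) value=2
Op 3: inc R2 by 2 -> R2=(0,0,2) value=2
Op 4: inc R1 by 1 -> R1=(0,1,0) value=1
Op 5: merge R2<->R1 -> R2=(0,1,2) R1=(0,1,2)
Op 6: inc R2 by 5 -> R2=(0,1,7) value=8
Op 7: inc R2 by 1 -> R2=(0,1,8) value=9
Op 8: merge R2<->R0 -> R2=(2,1,8) R0=(2,1,8)
Op 9: merge R2<->R0 -> R2=(2,1,8) R0=(2,1,8)
Op 10: inc R1 by 1 -> R1=(0,2,2) value=4
Op 11: inc R2 by 1 -> R2=(2,1,9) value=12
Op 12: inc R1 by 2 -> R1=(0,4,2) value=6

Answer: 12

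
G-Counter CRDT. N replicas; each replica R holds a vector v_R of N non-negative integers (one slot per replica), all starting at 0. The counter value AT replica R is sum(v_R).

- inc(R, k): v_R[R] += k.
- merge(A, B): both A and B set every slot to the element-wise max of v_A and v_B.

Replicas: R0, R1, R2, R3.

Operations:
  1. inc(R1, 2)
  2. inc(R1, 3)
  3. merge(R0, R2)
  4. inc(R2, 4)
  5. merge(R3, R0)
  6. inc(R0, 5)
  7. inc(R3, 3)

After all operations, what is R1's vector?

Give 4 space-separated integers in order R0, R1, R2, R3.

Op 1: inc R1 by 2 -> R1=(0,2,0,0) value=2
Op 2: inc R1 by 3 -> R1=(0,5,0,0) value=5
Op 3: merge R0<->R2 -> R0=(0,0,0,0) R2=(0,0,0,0)
Op 4: inc R2 by 4 -> R2=(0,0,4,0) value=4
Op 5: merge R3<->R0 -> R3=(0,0,0,0) R0=(0,0,0,0)
Op 6: inc R0 by 5 -> R0=(5,0,0,0) value=5
Op 7: inc R3 by 3 -> R3=(0,0,0,3) value=3

Answer: 0 5 0 0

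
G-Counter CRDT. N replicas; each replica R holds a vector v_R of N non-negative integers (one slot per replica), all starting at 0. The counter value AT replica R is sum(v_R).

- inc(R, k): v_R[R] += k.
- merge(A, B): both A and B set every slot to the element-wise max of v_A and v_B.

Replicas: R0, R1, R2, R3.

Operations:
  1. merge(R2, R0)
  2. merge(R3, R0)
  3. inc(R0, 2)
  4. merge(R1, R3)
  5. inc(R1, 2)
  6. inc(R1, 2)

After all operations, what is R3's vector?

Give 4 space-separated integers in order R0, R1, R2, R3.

Op 1: merge R2<->R0 -> R2=(0,0,0,0) R0=(0,0,0,0)
Op 2: merge R3<->R0 -> R3=(0,0,0,0) R0=(0,0,0,0)
Op 3: inc R0 by 2 -> R0=(2,0,0,0) value=2
Op 4: merge R1<->R3 -> R1=(0,0,0,0) R3=(0,0,0,0)
Op 5: inc R1 by 2 -> R1=(0,2,0,0) value=2
Op 6: inc R1 by 2 -> R1=(0,4,0,0) value=4

Answer: 0 0 0 0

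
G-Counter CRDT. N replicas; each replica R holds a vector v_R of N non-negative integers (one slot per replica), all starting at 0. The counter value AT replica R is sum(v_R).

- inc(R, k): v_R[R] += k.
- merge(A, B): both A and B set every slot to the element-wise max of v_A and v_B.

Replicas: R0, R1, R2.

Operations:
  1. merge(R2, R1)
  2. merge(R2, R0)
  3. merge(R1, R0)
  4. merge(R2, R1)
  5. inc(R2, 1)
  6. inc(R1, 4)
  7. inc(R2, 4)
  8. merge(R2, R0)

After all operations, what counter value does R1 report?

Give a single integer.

Op 1: merge R2<->R1 -> R2=(0,0,0) R1=(0,0,0)
Op 2: merge R2<->R0 -> R2=(0,0,0) R0=(0,0,0)
Op 3: merge R1<->R0 -> R1=(0,0,0) R0=(0,0,0)
Op 4: merge R2<->R1 -> R2=(0,0,0) R1=(0,0,0)
Op 5: inc R2 by 1 -> R2=(0,0,1) value=1
Op 6: inc R1 by 4 -> R1=(0,4,0) value=4
Op 7: inc R2 by 4 -> R2=(0,0,5) value=5
Op 8: merge R2<->R0 -> R2=(0,0,5) R0=(0,0,5)

Answer: 4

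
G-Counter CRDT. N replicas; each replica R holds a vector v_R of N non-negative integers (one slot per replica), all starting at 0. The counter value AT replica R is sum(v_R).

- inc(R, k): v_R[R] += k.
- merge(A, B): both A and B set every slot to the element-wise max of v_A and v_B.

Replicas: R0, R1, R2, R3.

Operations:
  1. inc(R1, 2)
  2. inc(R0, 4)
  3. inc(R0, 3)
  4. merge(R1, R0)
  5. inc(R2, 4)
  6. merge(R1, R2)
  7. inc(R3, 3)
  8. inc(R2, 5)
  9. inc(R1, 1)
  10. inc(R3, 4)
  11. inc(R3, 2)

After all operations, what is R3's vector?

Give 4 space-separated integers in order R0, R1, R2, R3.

Op 1: inc R1 by 2 -> R1=(0,2,0,0) value=2
Op 2: inc R0 by 4 -> R0=(4,0,0,0) value=4
Op 3: inc R0 by 3 -> R0=(7,0,0,0) value=7
Op 4: merge R1<->R0 -> R1=(7,2,0,0) R0=(7,2,0,0)
Op 5: inc R2 by 4 -> R2=(0,0,4,0) value=4
Op 6: merge R1<->R2 -> R1=(7,2,4,0) R2=(7,2,4,0)
Op 7: inc R3 by 3 -> R3=(0,0,0,3) value=3
Op 8: inc R2 by 5 -> R2=(7,2,9,0) value=18
Op 9: inc R1 by 1 -> R1=(7,3,4,0) value=14
Op 10: inc R3 by 4 -> R3=(0,0,0,7) value=7
Op 11: inc R3 by 2 -> R3=(0,0,0,9) value=9

Answer: 0 0 0 9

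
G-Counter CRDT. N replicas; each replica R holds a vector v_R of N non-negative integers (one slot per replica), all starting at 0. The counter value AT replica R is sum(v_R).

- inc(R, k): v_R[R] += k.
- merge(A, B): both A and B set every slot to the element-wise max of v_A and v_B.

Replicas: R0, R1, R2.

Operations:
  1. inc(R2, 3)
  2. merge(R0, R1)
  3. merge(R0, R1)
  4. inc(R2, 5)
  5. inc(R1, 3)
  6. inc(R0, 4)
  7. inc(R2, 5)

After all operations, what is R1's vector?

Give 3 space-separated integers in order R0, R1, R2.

Answer: 0 3 0

Derivation:
Op 1: inc R2 by 3 -> R2=(0,0,3) value=3
Op 2: merge R0<->R1 -> R0=(0,0,0) R1=(0,0,0)
Op 3: merge R0<->R1 -> R0=(0,0,0) R1=(0,0,0)
Op 4: inc R2 by 5 -> R2=(0,0,8) value=8
Op 5: inc R1 by 3 -> R1=(0,3,0) value=3
Op 6: inc R0 by 4 -> R0=(4,0,0) value=4
Op 7: inc R2 by 5 -> R2=(0,0,13) value=13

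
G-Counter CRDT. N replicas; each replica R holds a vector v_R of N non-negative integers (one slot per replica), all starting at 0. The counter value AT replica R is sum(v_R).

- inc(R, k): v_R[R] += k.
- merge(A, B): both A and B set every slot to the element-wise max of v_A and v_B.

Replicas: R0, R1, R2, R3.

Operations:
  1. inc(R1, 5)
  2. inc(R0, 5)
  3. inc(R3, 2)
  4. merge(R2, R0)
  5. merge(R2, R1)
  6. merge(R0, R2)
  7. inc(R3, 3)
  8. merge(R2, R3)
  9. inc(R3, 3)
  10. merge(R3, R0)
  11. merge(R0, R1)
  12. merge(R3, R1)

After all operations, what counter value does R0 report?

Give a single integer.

Answer: 18

Derivation:
Op 1: inc R1 by 5 -> R1=(0,5,0,0) value=5
Op 2: inc R0 by 5 -> R0=(5,0,0,0) value=5
Op 3: inc R3 by 2 -> R3=(0,0,0,2) value=2
Op 4: merge R2<->R0 -> R2=(5,0,0,0) R0=(5,0,0,0)
Op 5: merge R2<->R1 -> R2=(5,5,0,0) R1=(5,5,0,0)
Op 6: merge R0<->R2 -> R0=(5,5,0,0) R2=(5,5,0,0)
Op 7: inc R3 by 3 -> R3=(0,0,0,5) value=5
Op 8: merge R2<->R3 -> R2=(5,5,0,5) R3=(5,5,0,5)
Op 9: inc R3 by 3 -> R3=(5,5,0,8) value=18
Op 10: merge R3<->R0 -> R3=(5,5,0,8) R0=(5,5,0,8)
Op 11: merge R0<->R1 -> R0=(5,5,0,8) R1=(5,5,0,8)
Op 12: merge R3<->R1 -> R3=(5,5,0,8) R1=(5,5,0,8)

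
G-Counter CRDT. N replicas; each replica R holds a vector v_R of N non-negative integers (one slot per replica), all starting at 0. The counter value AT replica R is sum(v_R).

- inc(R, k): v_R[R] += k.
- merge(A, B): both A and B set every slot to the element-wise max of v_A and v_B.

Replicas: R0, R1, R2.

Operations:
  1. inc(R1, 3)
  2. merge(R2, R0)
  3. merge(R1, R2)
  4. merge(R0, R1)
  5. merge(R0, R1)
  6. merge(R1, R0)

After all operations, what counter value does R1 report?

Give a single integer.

Answer: 3

Derivation:
Op 1: inc R1 by 3 -> R1=(0,3,0) value=3
Op 2: merge R2<->R0 -> R2=(0,0,0) R0=(0,0,0)
Op 3: merge R1<->R2 -> R1=(0,3,0) R2=(0,3,0)
Op 4: merge R0<->R1 -> R0=(0,3,0) R1=(0,3,0)
Op 5: merge R0<->R1 -> R0=(0,3,0) R1=(0,3,0)
Op 6: merge R1<->R0 -> R1=(0,3,0) R0=(0,3,0)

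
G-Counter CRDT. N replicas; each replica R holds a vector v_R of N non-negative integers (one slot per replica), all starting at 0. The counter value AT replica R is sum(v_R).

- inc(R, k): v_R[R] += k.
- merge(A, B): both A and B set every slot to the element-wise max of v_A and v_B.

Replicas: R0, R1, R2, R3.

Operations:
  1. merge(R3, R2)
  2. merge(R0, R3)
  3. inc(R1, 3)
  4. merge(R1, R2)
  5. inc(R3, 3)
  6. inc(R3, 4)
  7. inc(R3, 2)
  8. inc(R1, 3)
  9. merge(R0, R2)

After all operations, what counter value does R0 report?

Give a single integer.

Op 1: merge R3<->R2 -> R3=(0,0,0,0) R2=(0,0,0,0)
Op 2: merge R0<->R3 -> R0=(0,0,0,0) R3=(0,0,0,0)
Op 3: inc R1 by 3 -> R1=(0,3,0,0) value=3
Op 4: merge R1<->R2 -> R1=(0,3,0,0) R2=(0,3,0,0)
Op 5: inc R3 by 3 -> R3=(0,0,0,3) value=3
Op 6: inc R3 by 4 -> R3=(0,0,0,7) value=7
Op 7: inc R3 by 2 -> R3=(0,0,0,9) value=9
Op 8: inc R1 by 3 -> R1=(0,6,0,0) value=6
Op 9: merge R0<->R2 -> R0=(0,3,0,0) R2=(0,3,0,0)

Answer: 3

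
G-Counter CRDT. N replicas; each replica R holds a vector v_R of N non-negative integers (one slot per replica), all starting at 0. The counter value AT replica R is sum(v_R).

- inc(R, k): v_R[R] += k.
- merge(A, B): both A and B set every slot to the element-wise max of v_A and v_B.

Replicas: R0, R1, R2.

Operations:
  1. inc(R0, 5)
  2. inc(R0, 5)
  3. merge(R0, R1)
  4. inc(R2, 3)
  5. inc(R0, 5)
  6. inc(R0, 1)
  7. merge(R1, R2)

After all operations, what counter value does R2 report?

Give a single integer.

Op 1: inc R0 by 5 -> R0=(5,0,0) value=5
Op 2: inc R0 by 5 -> R0=(10,0,0) value=10
Op 3: merge R0<->R1 -> R0=(10,0,0) R1=(10,0,0)
Op 4: inc R2 by 3 -> R2=(0,0,3) value=3
Op 5: inc R0 by 5 -> R0=(15,0,0) value=15
Op 6: inc R0 by 1 -> R0=(16,0,0) value=16
Op 7: merge R1<->R2 -> R1=(10,0,3) R2=(10,0,3)

Answer: 13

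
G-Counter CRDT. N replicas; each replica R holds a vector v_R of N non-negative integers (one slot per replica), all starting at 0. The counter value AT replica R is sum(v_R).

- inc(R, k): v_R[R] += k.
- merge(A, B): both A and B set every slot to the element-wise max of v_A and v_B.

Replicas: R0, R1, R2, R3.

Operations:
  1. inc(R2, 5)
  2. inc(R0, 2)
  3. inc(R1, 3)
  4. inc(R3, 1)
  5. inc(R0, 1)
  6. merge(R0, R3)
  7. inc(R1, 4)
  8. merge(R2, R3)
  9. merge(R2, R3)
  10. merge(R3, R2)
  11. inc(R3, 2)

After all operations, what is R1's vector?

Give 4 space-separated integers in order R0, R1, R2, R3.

Answer: 0 7 0 0

Derivation:
Op 1: inc R2 by 5 -> R2=(0,0,5,0) value=5
Op 2: inc R0 by 2 -> R0=(2,0,0,0) value=2
Op 3: inc R1 by 3 -> R1=(0,3,0,0) value=3
Op 4: inc R3 by 1 -> R3=(0,0,0,1) value=1
Op 5: inc R0 by 1 -> R0=(3,0,0,0) value=3
Op 6: merge R0<->R3 -> R0=(3,0,0,1) R3=(3,0,0,1)
Op 7: inc R1 by 4 -> R1=(0,7,0,0) value=7
Op 8: merge R2<->R3 -> R2=(3,0,5,1) R3=(3,0,5,1)
Op 9: merge R2<->R3 -> R2=(3,0,5,1) R3=(3,0,5,1)
Op 10: merge R3<->R2 -> R3=(3,0,5,1) R2=(3,0,5,1)
Op 11: inc R3 by 2 -> R3=(3,0,5,3) value=11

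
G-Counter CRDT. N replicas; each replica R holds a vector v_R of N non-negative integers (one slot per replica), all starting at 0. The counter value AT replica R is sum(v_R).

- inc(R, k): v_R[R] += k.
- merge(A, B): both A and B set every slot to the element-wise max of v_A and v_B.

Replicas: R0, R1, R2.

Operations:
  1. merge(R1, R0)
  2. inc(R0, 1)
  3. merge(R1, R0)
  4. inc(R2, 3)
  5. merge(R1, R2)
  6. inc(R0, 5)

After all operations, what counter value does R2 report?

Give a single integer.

Op 1: merge R1<->R0 -> R1=(0,0,0) R0=(0,0,0)
Op 2: inc R0 by 1 -> R0=(1,0,0) value=1
Op 3: merge R1<->R0 -> R1=(1,0,0) R0=(1,0,0)
Op 4: inc R2 by 3 -> R2=(0,0,3) value=3
Op 5: merge R1<->R2 -> R1=(1,0,3) R2=(1,0,3)
Op 6: inc R0 by 5 -> R0=(6,0,0) value=6

Answer: 4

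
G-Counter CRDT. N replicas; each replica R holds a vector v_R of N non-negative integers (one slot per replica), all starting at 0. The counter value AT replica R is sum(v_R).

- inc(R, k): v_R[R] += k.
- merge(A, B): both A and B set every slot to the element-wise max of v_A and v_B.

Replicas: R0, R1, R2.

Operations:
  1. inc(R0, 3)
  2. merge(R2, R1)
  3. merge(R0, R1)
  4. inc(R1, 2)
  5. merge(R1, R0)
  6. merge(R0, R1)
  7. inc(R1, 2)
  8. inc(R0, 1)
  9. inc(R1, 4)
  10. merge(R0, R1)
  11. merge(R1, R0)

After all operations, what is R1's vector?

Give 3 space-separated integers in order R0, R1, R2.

Answer: 4 8 0

Derivation:
Op 1: inc R0 by 3 -> R0=(3,0,0) value=3
Op 2: merge R2<->R1 -> R2=(0,0,0) R1=(0,0,0)
Op 3: merge R0<->R1 -> R0=(3,0,0) R1=(3,0,0)
Op 4: inc R1 by 2 -> R1=(3,2,0) value=5
Op 5: merge R1<->R0 -> R1=(3,2,0) R0=(3,2,0)
Op 6: merge R0<->R1 -> R0=(3,2,0) R1=(3,2,0)
Op 7: inc R1 by 2 -> R1=(3,4,0) value=7
Op 8: inc R0 by 1 -> R0=(4,2,0) value=6
Op 9: inc R1 by 4 -> R1=(3,8,0) value=11
Op 10: merge R0<->R1 -> R0=(4,8,0) R1=(4,8,0)
Op 11: merge R1<->R0 -> R1=(4,8,0) R0=(4,8,0)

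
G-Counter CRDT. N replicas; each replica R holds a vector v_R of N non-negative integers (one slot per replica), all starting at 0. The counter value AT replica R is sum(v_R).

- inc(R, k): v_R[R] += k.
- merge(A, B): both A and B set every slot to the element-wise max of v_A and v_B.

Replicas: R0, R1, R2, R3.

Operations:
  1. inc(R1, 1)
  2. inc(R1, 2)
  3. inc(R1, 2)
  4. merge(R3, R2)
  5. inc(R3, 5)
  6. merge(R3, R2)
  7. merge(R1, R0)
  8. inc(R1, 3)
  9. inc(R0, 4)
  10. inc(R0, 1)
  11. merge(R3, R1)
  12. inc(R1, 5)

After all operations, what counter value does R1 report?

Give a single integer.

Op 1: inc R1 by 1 -> R1=(0,1,0,0) value=1
Op 2: inc R1 by 2 -> R1=(0,3,0,0) value=3
Op 3: inc R1 by 2 -> R1=(0,5,0,0) value=5
Op 4: merge R3<->R2 -> R3=(0,0,0,0) R2=(0,0,0,0)
Op 5: inc R3 by 5 -> R3=(0,0,0,5) value=5
Op 6: merge R3<->R2 -> R3=(0,0,0,5) R2=(0,0,0,5)
Op 7: merge R1<->R0 -> R1=(0,5,0,0) R0=(0,5,0,0)
Op 8: inc R1 by 3 -> R1=(0,8,0,0) value=8
Op 9: inc R0 by 4 -> R0=(4,5,0,0) value=9
Op 10: inc R0 by 1 -> R0=(5,5,0,0) value=10
Op 11: merge R3<->R1 -> R3=(0,8,0,5) R1=(0,8,0,5)
Op 12: inc R1 by 5 -> R1=(0,13,0,5) value=18

Answer: 18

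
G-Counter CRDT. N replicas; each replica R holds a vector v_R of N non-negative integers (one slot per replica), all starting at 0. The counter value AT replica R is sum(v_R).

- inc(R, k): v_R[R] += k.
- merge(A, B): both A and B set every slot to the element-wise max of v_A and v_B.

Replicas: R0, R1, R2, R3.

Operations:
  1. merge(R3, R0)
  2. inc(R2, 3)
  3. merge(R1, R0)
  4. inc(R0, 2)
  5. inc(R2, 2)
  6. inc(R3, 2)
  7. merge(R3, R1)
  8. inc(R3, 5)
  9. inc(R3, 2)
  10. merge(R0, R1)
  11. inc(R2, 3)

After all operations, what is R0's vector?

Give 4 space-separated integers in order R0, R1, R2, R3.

Op 1: merge R3<->R0 -> R3=(0,0,0,0) R0=(0,0,0,0)
Op 2: inc R2 by 3 -> R2=(0,0,3,0) value=3
Op 3: merge R1<->R0 -> R1=(0,0,0,0) R0=(0,0,0,0)
Op 4: inc R0 by 2 -> R0=(2,0,0,0) value=2
Op 5: inc R2 by 2 -> R2=(0,0,5,0) value=5
Op 6: inc R3 by 2 -> R3=(0,0,0,2) value=2
Op 7: merge R3<->R1 -> R3=(0,0,0,2) R1=(0,0,0,2)
Op 8: inc R3 by 5 -> R3=(0,0,0,7) value=7
Op 9: inc R3 by 2 -> R3=(0,0,0,9) value=9
Op 10: merge R0<->R1 -> R0=(2,0,0,2) R1=(2,0,0,2)
Op 11: inc R2 by 3 -> R2=(0,0,8,0) value=8

Answer: 2 0 0 2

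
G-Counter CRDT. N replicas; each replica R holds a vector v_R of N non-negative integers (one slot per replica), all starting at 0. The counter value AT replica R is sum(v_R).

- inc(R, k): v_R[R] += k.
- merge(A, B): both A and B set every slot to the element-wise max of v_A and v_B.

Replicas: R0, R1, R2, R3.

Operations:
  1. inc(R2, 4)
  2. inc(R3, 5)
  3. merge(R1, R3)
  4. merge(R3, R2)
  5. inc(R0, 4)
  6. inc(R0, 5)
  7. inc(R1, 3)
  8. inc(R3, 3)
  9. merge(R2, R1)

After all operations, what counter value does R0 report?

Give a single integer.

Answer: 9

Derivation:
Op 1: inc R2 by 4 -> R2=(0,0,4,0) value=4
Op 2: inc R3 by 5 -> R3=(0,0,0,5) value=5
Op 3: merge R1<->R3 -> R1=(0,0,0,5) R3=(0,0,0,5)
Op 4: merge R3<->R2 -> R3=(0,0,4,5) R2=(0,0,4,5)
Op 5: inc R0 by 4 -> R0=(4,0,0,0) value=4
Op 6: inc R0 by 5 -> R0=(9,0,0,0) value=9
Op 7: inc R1 by 3 -> R1=(0,3,0,5) value=8
Op 8: inc R3 by 3 -> R3=(0,0,4,8) value=12
Op 9: merge R2<->R1 -> R2=(0,3,4,5) R1=(0,3,4,5)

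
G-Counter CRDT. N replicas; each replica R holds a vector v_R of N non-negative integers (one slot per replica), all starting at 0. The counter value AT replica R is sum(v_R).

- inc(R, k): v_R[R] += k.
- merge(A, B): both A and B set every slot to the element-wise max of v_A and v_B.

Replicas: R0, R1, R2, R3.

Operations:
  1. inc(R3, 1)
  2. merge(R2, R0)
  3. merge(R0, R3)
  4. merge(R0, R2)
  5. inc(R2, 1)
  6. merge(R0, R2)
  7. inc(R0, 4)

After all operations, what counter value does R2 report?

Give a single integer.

Answer: 2

Derivation:
Op 1: inc R3 by 1 -> R3=(0,0,0,1) value=1
Op 2: merge R2<->R0 -> R2=(0,0,0,0) R0=(0,0,0,0)
Op 3: merge R0<->R3 -> R0=(0,0,0,1) R3=(0,0,0,1)
Op 4: merge R0<->R2 -> R0=(0,0,0,1) R2=(0,0,0,1)
Op 5: inc R2 by 1 -> R2=(0,0,1,1) value=2
Op 6: merge R0<->R2 -> R0=(0,0,1,1) R2=(0,0,1,1)
Op 7: inc R0 by 4 -> R0=(4,0,1,1) value=6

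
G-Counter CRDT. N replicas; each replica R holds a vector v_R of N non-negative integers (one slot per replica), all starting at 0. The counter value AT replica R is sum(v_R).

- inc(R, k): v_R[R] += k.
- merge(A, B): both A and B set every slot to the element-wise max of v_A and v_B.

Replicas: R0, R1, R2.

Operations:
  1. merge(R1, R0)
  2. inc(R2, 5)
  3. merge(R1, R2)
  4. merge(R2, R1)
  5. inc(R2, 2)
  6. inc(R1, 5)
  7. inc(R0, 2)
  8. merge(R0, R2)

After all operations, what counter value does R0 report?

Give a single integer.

Op 1: merge R1<->R0 -> R1=(0,0,0) R0=(0,0,0)
Op 2: inc R2 by 5 -> R2=(0,0,5) value=5
Op 3: merge R1<->R2 -> R1=(0,0,5) R2=(0,0,5)
Op 4: merge R2<->R1 -> R2=(0,0,5) R1=(0,0,5)
Op 5: inc R2 by 2 -> R2=(0,0,7) value=7
Op 6: inc R1 by 5 -> R1=(0,5,5) value=10
Op 7: inc R0 by 2 -> R0=(2,0,0) value=2
Op 8: merge R0<->R2 -> R0=(2,0,7) R2=(2,0,7)

Answer: 9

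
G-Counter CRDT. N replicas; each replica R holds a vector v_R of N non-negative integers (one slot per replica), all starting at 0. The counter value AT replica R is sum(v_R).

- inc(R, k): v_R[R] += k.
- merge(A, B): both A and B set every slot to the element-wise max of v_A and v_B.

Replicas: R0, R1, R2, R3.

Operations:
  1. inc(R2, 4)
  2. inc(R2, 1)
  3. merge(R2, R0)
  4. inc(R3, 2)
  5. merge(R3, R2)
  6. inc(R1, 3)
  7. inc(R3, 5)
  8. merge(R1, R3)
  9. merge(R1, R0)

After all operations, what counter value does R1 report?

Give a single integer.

Answer: 15

Derivation:
Op 1: inc R2 by 4 -> R2=(0,0,4,0) value=4
Op 2: inc R2 by 1 -> R2=(0,0,5,0) value=5
Op 3: merge R2<->R0 -> R2=(0,0,5,0) R0=(0,0,5,0)
Op 4: inc R3 by 2 -> R3=(0,0,0,2) value=2
Op 5: merge R3<->R2 -> R3=(0,0,5,2) R2=(0,0,5,2)
Op 6: inc R1 by 3 -> R1=(0,3,0,0) value=3
Op 7: inc R3 by 5 -> R3=(0,0,5,7) value=12
Op 8: merge R1<->R3 -> R1=(0,3,5,7) R3=(0,3,5,7)
Op 9: merge R1<->R0 -> R1=(0,3,5,7) R0=(0,3,5,7)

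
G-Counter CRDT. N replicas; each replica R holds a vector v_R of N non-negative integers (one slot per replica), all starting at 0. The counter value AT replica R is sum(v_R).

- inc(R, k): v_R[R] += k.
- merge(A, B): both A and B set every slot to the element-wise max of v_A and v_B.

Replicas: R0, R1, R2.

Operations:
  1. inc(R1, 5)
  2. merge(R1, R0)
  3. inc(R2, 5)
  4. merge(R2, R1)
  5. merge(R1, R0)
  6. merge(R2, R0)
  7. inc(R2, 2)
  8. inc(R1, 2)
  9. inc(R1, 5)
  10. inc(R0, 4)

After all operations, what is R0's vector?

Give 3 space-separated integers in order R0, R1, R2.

Answer: 4 5 5

Derivation:
Op 1: inc R1 by 5 -> R1=(0,5,0) value=5
Op 2: merge R1<->R0 -> R1=(0,5,0) R0=(0,5,0)
Op 3: inc R2 by 5 -> R2=(0,0,5) value=5
Op 4: merge R2<->R1 -> R2=(0,5,5) R1=(0,5,5)
Op 5: merge R1<->R0 -> R1=(0,5,5) R0=(0,5,5)
Op 6: merge R2<->R0 -> R2=(0,5,5) R0=(0,5,5)
Op 7: inc R2 by 2 -> R2=(0,5,7) value=12
Op 8: inc R1 by 2 -> R1=(0,7,5) value=12
Op 9: inc R1 by 5 -> R1=(0,12,5) value=17
Op 10: inc R0 by 4 -> R0=(4,5,5) value=14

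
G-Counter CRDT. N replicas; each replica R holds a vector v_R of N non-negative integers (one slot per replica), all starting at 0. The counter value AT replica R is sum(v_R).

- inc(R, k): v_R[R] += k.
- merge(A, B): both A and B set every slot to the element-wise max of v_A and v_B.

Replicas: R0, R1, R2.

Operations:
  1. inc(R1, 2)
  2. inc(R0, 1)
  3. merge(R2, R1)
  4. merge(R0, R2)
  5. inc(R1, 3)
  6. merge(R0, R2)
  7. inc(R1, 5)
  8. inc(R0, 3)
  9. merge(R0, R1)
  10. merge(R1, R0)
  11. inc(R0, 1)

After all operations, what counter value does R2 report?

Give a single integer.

Answer: 3

Derivation:
Op 1: inc R1 by 2 -> R1=(0,2,0) value=2
Op 2: inc R0 by 1 -> R0=(1,0,0) value=1
Op 3: merge R2<->R1 -> R2=(0,2,0) R1=(0,2,0)
Op 4: merge R0<->R2 -> R0=(1,2,0) R2=(1,2,0)
Op 5: inc R1 by 3 -> R1=(0,5,0) value=5
Op 6: merge R0<->R2 -> R0=(1,2,0) R2=(1,2,0)
Op 7: inc R1 by 5 -> R1=(0,10,0) value=10
Op 8: inc R0 by 3 -> R0=(4,2,0) value=6
Op 9: merge R0<->R1 -> R0=(4,10,0) R1=(4,10,0)
Op 10: merge R1<->R0 -> R1=(4,10,0) R0=(4,10,0)
Op 11: inc R0 by 1 -> R0=(5,10,0) value=15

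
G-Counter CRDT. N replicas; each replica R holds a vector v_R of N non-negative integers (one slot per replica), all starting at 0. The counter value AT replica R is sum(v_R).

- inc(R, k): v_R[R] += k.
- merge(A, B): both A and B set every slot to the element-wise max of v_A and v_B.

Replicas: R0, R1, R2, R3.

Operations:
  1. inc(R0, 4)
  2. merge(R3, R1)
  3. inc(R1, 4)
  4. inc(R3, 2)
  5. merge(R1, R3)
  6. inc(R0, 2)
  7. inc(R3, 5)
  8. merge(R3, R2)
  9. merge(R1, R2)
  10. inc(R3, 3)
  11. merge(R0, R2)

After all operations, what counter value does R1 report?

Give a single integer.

Answer: 11

Derivation:
Op 1: inc R0 by 4 -> R0=(4,0,0,0) value=4
Op 2: merge R3<->R1 -> R3=(0,0,0,0) R1=(0,0,0,0)
Op 3: inc R1 by 4 -> R1=(0,4,0,0) value=4
Op 4: inc R3 by 2 -> R3=(0,0,0,2) value=2
Op 5: merge R1<->R3 -> R1=(0,4,0,2) R3=(0,4,0,2)
Op 6: inc R0 by 2 -> R0=(6,0,0,0) value=6
Op 7: inc R3 by 5 -> R3=(0,4,0,7) value=11
Op 8: merge R3<->R2 -> R3=(0,4,0,7) R2=(0,4,0,7)
Op 9: merge R1<->R2 -> R1=(0,4,0,7) R2=(0,4,0,7)
Op 10: inc R3 by 3 -> R3=(0,4,0,10) value=14
Op 11: merge R0<->R2 -> R0=(6,4,0,7) R2=(6,4,0,7)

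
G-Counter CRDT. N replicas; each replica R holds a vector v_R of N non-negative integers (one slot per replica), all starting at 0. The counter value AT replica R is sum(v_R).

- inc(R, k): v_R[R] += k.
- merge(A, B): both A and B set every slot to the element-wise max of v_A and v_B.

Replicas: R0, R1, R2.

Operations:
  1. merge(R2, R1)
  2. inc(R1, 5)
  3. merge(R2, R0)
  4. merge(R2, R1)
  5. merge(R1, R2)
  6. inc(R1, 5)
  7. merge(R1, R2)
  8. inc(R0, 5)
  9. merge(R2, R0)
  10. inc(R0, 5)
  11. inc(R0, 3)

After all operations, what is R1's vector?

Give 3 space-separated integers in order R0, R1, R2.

Answer: 0 10 0

Derivation:
Op 1: merge R2<->R1 -> R2=(0,0,0) R1=(0,0,0)
Op 2: inc R1 by 5 -> R1=(0,5,0) value=5
Op 3: merge R2<->R0 -> R2=(0,0,0) R0=(0,0,0)
Op 4: merge R2<->R1 -> R2=(0,5,0) R1=(0,5,0)
Op 5: merge R1<->R2 -> R1=(0,5,0) R2=(0,5,0)
Op 6: inc R1 by 5 -> R1=(0,10,0) value=10
Op 7: merge R1<->R2 -> R1=(0,10,0) R2=(0,10,0)
Op 8: inc R0 by 5 -> R0=(5,0,0) value=5
Op 9: merge R2<->R0 -> R2=(5,10,0) R0=(5,10,0)
Op 10: inc R0 by 5 -> R0=(10,10,0) value=20
Op 11: inc R0 by 3 -> R0=(13,10,0) value=23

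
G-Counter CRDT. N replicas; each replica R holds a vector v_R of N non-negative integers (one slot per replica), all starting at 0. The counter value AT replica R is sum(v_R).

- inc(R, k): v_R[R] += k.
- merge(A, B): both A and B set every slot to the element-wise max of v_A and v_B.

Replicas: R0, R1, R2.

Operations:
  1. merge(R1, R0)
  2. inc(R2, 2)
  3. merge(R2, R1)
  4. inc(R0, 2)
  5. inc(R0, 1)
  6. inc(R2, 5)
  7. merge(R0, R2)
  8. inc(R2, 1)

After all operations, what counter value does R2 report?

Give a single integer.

Answer: 11

Derivation:
Op 1: merge R1<->R0 -> R1=(0,0,0) R0=(0,0,0)
Op 2: inc R2 by 2 -> R2=(0,0,2) value=2
Op 3: merge R2<->R1 -> R2=(0,0,2) R1=(0,0,2)
Op 4: inc R0 by 2 -> R0=(2,0,0) value=2
Op 5: inc R0 by 1 -> R0=(3,0,0) value=3
Op 6: inc R2 by 5 -> R2=(0,0,7) value=7
Op 7: merge R0<->R2 -> R0=(3,0,7) R2=(3,0,7)
Op 8: inc R2 by 1 -> R2=(3,0,8) value=11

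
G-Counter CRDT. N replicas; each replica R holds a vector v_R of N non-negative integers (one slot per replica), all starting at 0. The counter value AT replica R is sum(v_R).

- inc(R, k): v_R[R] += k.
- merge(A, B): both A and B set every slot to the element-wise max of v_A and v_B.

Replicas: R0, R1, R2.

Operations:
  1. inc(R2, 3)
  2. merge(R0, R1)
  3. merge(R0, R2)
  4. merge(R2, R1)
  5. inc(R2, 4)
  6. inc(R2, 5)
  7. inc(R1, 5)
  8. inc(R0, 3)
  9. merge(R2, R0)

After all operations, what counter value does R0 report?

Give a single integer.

Answer: 15

Derivation:
Op 1: inc R2 by 3 -> R2=(0,0,3) value=3
Op 2: merge R0<->R1 -> R0=(0,0,0) R1=(0,0,0)
Op 3: merge R0<->R2 -> R0=(0,0,3) R2=(0,0,3)
Op 4: merge R2<->R1 -> R2=(0,0,3) R1=(0,0,3)
Op 5: inc R2 by 4 -> R2=(0,0,7) value=7
Op 6: inc R2 by 5 -> R2=(0,0,12) value=12
Op 7: inc R1 by 5 -> R1=(0,5,3) value=8
Op 8: inc R0 by 3 -> R0=(3,0,3) value=6
Op 9: merge R2<->R0 -> R2=(3,0,12) R0=(3,0,12)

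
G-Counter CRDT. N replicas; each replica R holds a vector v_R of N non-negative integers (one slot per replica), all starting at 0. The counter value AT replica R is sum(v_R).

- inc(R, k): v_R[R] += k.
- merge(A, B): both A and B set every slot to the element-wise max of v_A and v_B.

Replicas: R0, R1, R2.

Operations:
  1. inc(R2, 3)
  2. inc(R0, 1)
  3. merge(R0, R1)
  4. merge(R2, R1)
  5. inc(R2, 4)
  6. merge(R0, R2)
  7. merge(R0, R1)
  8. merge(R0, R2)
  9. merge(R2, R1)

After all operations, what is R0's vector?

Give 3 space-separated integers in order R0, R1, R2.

Answer: 1 0 7

Derivation:
Op 1: inc R2 by 3 -> R2=(0,0,3) value=3
Op 2: inc R0 by 1 -> R0=(1,0,0) value=1
Op 3: merge R0<->R1 -> R0=(1,0,0) R1=(1,0,0)
Op 4: merge R2<->R1 -> R2=(1,0,3) R1=(1,0,3)
Op 5: inc R2 by 4 -> R2=(1,0,7) value=8
Op 6: merge R0<->R2 -> R0=(1,0,7) R2=(1,0,7)
Op 7: merge R0<->R1 -> R0=(1,0,7) R1=(1,0,7)
Op 8: merge R0<->R2 -> R0=(1,0,7) R2=(1,0,7)
Op 9: merge R2<->R1 -> R2=(1,0,7) R1=(1,0,7)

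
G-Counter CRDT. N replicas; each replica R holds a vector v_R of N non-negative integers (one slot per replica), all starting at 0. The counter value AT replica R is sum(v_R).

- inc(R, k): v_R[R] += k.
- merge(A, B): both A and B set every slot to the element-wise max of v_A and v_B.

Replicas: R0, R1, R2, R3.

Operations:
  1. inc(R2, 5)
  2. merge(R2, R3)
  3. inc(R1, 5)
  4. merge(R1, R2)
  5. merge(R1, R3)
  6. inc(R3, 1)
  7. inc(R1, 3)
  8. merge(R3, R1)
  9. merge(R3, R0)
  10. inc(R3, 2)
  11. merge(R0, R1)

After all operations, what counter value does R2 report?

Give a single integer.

Op 1: inc R2 by 5 -> R2=(0,0,5,0) value=5
Op 2: merge R2<->R3 -> R2=(0,0,5,0) R3=(0,0,5,0)
Op 3: inc R1 by 5 -> R1=(0,5,0,0) value=5
Op 4: merge R1<->R2 -> R1=(0,5,5,0) R2=(0,5,5,0)
Op 5: merge R1<->R3 -> R1=(0,5,5,0) R3=(0,5,5,0)
Op 6: inc R3 by 1 -> R3=(0,5,5,1) value=11
Op 7: inc R1 by 3 -> R1=(0,8,5,0) value=13
Op 8: merge R3<->R1 -> R3=(0,8,5,1) R1=(0,8,5,1)
Op 9: merge R3<->R0 -> R3=(0,8,5,1) R0=(0,8,5,1)
Op 10: inc R3 by 2 -> R3=(0,8,5,3) value=16
Op 11: merge R0<->R1 -> R0=(0,8,5,1) R1=(0,8,5,1)

Answer: 10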